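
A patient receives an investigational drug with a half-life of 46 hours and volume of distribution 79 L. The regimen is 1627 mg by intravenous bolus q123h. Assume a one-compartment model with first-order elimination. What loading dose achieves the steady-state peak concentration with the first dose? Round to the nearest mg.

1929 mg

f = (1/2)^(123/46) ≈ 0.156701; accumulation ratio R = 1/(1−f) ≈ 1.18582.
Loading dose to hit Cmax,ss on first dose: D_load = D_maint·R ≈ 1627 × 1.18582 ≈ 1929.33 mg.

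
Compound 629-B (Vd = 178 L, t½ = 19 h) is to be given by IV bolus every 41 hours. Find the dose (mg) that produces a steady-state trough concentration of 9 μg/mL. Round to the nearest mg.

5547 mg

τ/t½ = 41/19 ≈ 2.1579, so f = (1/2)^(41/19) ≈ 0.224083.
Cmin,ss = (D/Vd)·f/(1−f), so D = Cmin,ss·Vd·(1−f)/f.
D = 9 × 178 × (1−f)/f ≈ 9 × 178 × 3.46263 ≈ 5547.13 mg.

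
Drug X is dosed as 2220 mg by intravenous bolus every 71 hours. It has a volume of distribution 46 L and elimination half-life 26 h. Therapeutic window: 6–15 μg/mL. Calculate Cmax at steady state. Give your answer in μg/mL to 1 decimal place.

56.8 μg/mL

Over one 71-h interval, 71/26 ≈ 2.7308 half-lives elapse, leaving f ≈ 0.1506 of each dose.
Accumulation ratio R = 1/(1 − f) ≈ 1/0.8494 ≈ 1.1773.
Single-dose peak C₀ = D/Vd = 2220/46 ≈ 48.261 μg/mL.
Steady-state peak Cmax,ss = C₀·R ≈ 48.261 × 1.1773 ≈ 56.818 μg/mL.
Peak 56.8 μg/mL vs MTC 15 μg/mL: exceeds toxic threshold.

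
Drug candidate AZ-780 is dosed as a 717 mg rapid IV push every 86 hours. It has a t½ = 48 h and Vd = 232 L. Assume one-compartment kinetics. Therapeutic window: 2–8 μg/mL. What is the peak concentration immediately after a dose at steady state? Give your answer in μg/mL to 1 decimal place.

k = ln2/t½ = ln2/48 ≈ 0.014441 h⁻¹; fraction remaining f = e^(−kτ) = e^(−0.014441×86) ≈ 0.2888.
At steady state, accumulation factor R = 1/(1 − e^(−kτ)) ≈ 1.4061.
Each bolus raises the concentration by D/Vd = 717/232 ≈ 3.091 μg/mL.
Steady-state peak Cmax,ss = C₀·R ≈ 3.091 × 1.4061 ≈ 4.346 μg/mL.
Peak 4.3 μg/mL vs MTC 8 μg/mL: below toxic threshold.

4.3 μg/mL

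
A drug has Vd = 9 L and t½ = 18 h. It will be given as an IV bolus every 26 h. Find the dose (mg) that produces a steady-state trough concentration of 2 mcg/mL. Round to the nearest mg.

31 mg

τ/t½ = 26/18 ≈ 1.4444, so f = (1/2)^(26/18) ≈ 0.367434.
Cmin,ss = (D/Vd)·f/(1−f), so D = Cmin,ss·Vd·(1−f)/f.
D = 2 × 9 × (1−f)/f ≈ 2 × 9 × 1.72158 ≈ 30.99 mg.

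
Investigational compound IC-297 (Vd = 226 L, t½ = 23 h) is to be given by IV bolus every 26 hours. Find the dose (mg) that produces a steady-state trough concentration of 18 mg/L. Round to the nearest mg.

4838 mg

τ/t½ = 26/23 ≈ 1.1304, so f = (1/2)^(26/23) ≈ 0.456778.
Cmin,ss = (D/Vd)·f/(1−f), so D = Cmin,ss·Vd·(1−f)/f.
D = 18 × 226 × (1−f)/f ≈ 18 × 226 × 1.18925 ≈ 4837.87 mg.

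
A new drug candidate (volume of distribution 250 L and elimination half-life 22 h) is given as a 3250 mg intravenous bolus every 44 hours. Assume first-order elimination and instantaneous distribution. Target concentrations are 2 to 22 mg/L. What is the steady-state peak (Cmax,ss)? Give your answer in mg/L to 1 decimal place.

τ = 44 h = 2 half-lives, so f = (1/2)^2 = 0.25.
Accumulation ratio R = 1/(1 − f) = 1/0.75 = 4/3.
Single-dose peak C₀ = D/Vd = 3250/250 = 13 mg/L.
Steady-state peak Cmax,ss = C₀·R = 13 × 4/3 ≈ 17.333 mg/L.
Peak 17.3 mg/L vs MTC 22 mg/L: below toxic threshold.

17.3 mg/L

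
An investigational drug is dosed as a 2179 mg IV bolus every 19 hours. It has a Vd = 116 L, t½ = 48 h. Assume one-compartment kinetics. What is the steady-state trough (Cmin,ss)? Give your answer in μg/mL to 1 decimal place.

τ/t½ = 19/48 ≈ 0.39583, so fraction remaining f = (1/2)^(19/48) ≈ 0.7601.
Each bolus raises the concentration by D/Vd = 2179/116 ≈ 18.784 μg/mL.
Steady-state trough Cmin,ss = C₀·f/(1−f) ≈ 18.784 × 0.7601/0.2399 ≈ 59.515 μg/mL.

59.5 μg/mL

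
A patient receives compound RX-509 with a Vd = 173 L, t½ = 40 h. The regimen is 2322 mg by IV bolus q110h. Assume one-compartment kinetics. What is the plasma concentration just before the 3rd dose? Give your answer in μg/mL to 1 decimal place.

f = (1/2)^(τ/t½) = (1/2)^(110/40) ≈ 0.1487.
C₀ = D/Vd = 2322/173 ≈ 13.422 μg/mL.
Before the 3rd dose, 2 doses have been given. Superposition: Cmin = C₀·(f + f²).
≈ 13.422 × (0.1487 + 0.0221) ≈ 13.422 × 0.1708 ≈ 2.292 μg/mL.

2.3 μg/mL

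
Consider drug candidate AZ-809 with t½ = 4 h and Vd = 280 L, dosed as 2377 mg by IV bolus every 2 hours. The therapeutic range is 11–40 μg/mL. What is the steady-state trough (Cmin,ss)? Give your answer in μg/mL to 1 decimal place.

τ/t½ = 2/4 ≈ 0.5, so fraction remaining f = (1/2)^(2/4) ≈ 0.7071.
Single-dose peak C₀ = D/Vd = 2377/280 ≈ 8.489 μg/mL.
Steady-state trough Cmin,ss = C₀·f/(1−f) ≈ 8.489 × 0.7071/0.2929 ≈ 20.494 μg/mL.
Trough 20.5 μg/mL vs MEC 11 μg/mL: adequate.

20.5 μg/mL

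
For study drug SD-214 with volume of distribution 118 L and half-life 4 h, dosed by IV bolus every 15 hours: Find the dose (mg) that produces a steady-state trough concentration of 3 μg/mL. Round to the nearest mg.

4409 mg

τ/t½ = 15/4 ≈ 3.75, so f = (1/2)^(15/4) ≈ 0.074325.
Cmin,ss = (D/Vd)·f/(1−f), so D = Cmin,ss·Vd·(1−f)/f.
D = 3 × 118 × (1−f)/f ≈ 3 × 118 × 12.45442 ≈ 4408.86 mg.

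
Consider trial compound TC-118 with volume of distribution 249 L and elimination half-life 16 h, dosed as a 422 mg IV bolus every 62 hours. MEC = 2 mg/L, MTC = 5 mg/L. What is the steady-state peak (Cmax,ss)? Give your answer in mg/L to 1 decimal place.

k = ln2/t½ = ln2/16 ≈ 0.043322 h⁻¹; fraction remaining f = e^(−kτ) = e^(−0.043322×62) ≈ 0.0682.
Accumulation ratio R = 1/(1 − f) ≈ 1/0.9318 ≈ 1.0732.
Each bolus raises the concentration by D/Vd = 422/249 ≈ 1.695 mg/L.
Cmax,ss = C₀/(1 − f) ≈ 1.695/0.9318 ≈ 1.819 mg/L.
Peak 1.8 mg/L vs MTC 5 mg/L: below toxic threshold.

1.8 mg/L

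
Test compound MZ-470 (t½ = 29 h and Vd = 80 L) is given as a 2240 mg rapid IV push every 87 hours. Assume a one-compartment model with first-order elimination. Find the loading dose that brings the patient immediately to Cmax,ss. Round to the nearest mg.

2560 mg

f = (1/2)^(87/29) ≈ 0.125000; accumulation ratio R = 1/(1−f) ≈ 1.14286.
Loading dose to hit Cmax,ss on first dose: D_load = D_maint·R ≈ 2240 × 1.14286 ≈ 2560.01 mg.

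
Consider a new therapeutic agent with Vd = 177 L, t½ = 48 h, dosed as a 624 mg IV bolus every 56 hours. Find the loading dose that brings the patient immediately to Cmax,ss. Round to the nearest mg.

f = (1/2)^(56/48) ≈ 0.445449; accumulation ratio R = 1/(1−f) ≈ 1.80326.
Loading dose to hit Cmax,ss on first dose: D_load = D_maint·R ≈ 624 × 1.80326 ≈ 1125.23 mg.

1125 mg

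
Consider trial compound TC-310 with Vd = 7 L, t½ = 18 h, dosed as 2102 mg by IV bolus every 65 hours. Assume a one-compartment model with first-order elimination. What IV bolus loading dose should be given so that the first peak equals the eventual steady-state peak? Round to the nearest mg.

f = (1/2)^(65/18) ≈ 0.081837; accumulation ratio R = 1/(1−f) ≈ 1.08913.
Loading dose to hit Cmax,ss on first dose: D_load = D_maint·R ≈ 2102 × 1.08913 ≈ 2289.35 mg.

2289 mg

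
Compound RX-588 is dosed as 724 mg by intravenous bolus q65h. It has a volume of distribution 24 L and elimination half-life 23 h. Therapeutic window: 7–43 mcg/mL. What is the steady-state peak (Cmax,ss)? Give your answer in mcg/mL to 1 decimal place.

k = ln2/t½ = ln2/23 ≈ 0.030137 h⁻¹; fraction remaining f = e^(−kτ) = e^(−0.030137×65) ≈ 0.1410.
Accumulation ratio R = 1/(1 − f) ≈ 1/0.8590 ≈ 1.1641.
Single-dose peak C₀ = D/Vd = 724/24 ≈ 30.167 mcg/mL.
Cmax,ss = C₀/(1 − f) ≈ 30.167/0.8590 ≈ 35.119 mcg/mL.
Peak 35.1 mcg/mL vs MTC 43 mcg/mL: below toxic threshold.

35.1 mcg/mL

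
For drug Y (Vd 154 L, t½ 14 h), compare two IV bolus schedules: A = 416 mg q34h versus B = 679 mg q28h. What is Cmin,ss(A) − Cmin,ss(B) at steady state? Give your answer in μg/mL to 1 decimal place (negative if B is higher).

-0.9 μg/mL

Regimen A: f = (1/2)^(34/14) ≈ 0.1857; Cmin,ss = (416/154)·f/(1−f) ≈ 0.616 μg/mL.
Regimen B: f = (1/2)^(28/14) ≈ 0.2500; Cmin,ss = (679/154)·f/(1−f) ≈ 1.470 μg/mL.
Difference ≈ 0.616 − 1.470 ≈ -0.854 μg/mL.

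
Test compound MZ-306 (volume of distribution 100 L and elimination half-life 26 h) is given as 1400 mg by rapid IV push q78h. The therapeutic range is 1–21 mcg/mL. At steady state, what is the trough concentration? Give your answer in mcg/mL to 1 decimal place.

2.0 mcg/mL

The dosing interval is 3 half-lives, so f = 2^(−3) = 0.125.
Accumulation ratio R = 1/(1 − f) = 1/0.875 = 8/7.
Single-dose peak C₀ = D/Vd = 1400/100 = 14 mcg/mL.
Steady-state peak Cmax,ss = C₀·R = 14 × 8/7 ≈ 16.000 mcg/mL.
Steady-state trough Cmin,ss = Cmax,ss·f ≈ 16.000 × 0.125 ≈ 2.000 mcg/mL.
Trough 2.0 mcg/mL vs MEC 1 mcg/mL: adequate.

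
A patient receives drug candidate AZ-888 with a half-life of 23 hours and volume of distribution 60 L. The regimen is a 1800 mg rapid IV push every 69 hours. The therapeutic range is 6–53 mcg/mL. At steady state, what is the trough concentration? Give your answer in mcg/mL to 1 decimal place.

The dosing interval is 3 half-lives, so f = 2^(−3) = 0.125.
At steady state, R = 1/(1 − 0.125) = 8/7.
Single-dose peak C₀ = D/Vd = 1800/60 = 30 mcg/mL.
Steady-state peak Cmax,ss = C₀·R = 30 × 8/7 ≈ 34.286 mcg/mL.
Steady-state trough Cmin,ss = Cmax,ss·f ≈ 34.286 × 0.125 ≈ 4.286 mcg/mL.
Trough 4.3 mcg/mL vs MEC 6 mcg/mL: subtherapeutic.

4.3 mcg/mL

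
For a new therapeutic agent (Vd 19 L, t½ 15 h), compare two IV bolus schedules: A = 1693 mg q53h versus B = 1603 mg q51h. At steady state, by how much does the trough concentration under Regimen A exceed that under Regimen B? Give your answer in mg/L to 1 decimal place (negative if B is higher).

-0.4 mg/L

Regimen A: f = (1/2)^(53/15) ≈ 0.0864; Cmin,ss = (1693/19)·f/(1−f) ≈ 8.427 mg/L.
Regimen B: f = (1/2)^(51/15) ≈ 0.0947; Cmin,ss = (1603/19)·f/(1−f) ≈ 8.825 mg/L.
Difference ≈ 8.427 − 8.825 ≈ -0.398 mg/L.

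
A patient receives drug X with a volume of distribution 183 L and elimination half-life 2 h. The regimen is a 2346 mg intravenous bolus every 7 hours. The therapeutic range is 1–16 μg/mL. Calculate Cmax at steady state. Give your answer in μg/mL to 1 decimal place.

14.1 μg/mL

τ/t½ = 7/2 ≈ 3.5, so fraction remaining f = (1/2)^(7/2) ≈ 0.0884.
Accumulation ratio R = 1/(1 − f) ≈ 1/0.9116 ≈ 1.0970.
Each bolus raises the concentration by D/Vd = 2346/183 ≈ 12.820 μg/mL.
Steady-state peak Cmax,ss = C₀·R ≈ 12.820 × 1.0970 ≈ 14.064 μg/mL.
Peak 14.1 μg/mL vs MTC 16 μg/mL: below toxic threshold.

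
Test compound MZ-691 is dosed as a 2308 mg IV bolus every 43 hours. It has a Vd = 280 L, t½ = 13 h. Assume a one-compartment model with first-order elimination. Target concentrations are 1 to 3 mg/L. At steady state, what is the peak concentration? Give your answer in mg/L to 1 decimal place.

τ/t½ = 43/13 ≈ 3.3077, so fraction remaining f = (1/2)^(43/13) ≈ 0.1010.
At steady state, accumulation factor R = 1/(1 − e^(−kτ)) ≈ 1.1123.
Single-dose peak C₀ = D/Vd = 2308/280 ≈ 8.243 mg/L.
Steady-state peak Cmax,ss = C₀·R ≈ 8.243 × 1.1123 ≈ 9.169 mg/L.
Peak 9.2 mg/L vs MTC 3 mg/L: exceeds toxic threshold.

9.2 mg/L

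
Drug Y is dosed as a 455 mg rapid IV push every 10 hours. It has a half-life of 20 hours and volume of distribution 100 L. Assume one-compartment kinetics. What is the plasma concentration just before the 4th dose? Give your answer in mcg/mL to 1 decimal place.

f = (1/2)^(τ/t½) = (1/2)^(10/20) ≈ 0.7071.
C₀ = D/Vd = 455/100 ≈ 4.550 mcg/mL.
Before the 4th dose, 3 doses have been given. Superposition: Cmin = C₀·(f + f² + … + f^3).
≈ 4.550 × (0.7071 + 0.5000 + 0.3535) ≈ 4.550 × 1.5606 ≈ 7.101 mcg/mL.

7.1 mcg/mL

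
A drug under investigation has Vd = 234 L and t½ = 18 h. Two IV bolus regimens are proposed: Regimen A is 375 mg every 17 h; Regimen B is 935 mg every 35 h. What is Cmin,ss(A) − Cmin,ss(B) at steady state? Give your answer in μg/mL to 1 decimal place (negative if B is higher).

Regimen A: f = (1/2)^(17/18) ≈ 0.5196; Cmin,ss = (375/234)·f/(1−f) ≈ 1.733 μg/mL.
Regimen B: f = (1/2)^(35/18) ≈ 0.2598; Cmin,ss = (935/234)·f/(1−f) ≈ 1.402 μg/mL.
Difference ≈ 1.733 − 1.402 ≈ 0.331 μg/mL.

0.3 μg/mL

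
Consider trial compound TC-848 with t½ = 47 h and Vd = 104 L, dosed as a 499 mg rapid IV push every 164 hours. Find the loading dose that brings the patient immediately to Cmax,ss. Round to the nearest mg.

548 mg

f = (1/2)^(164/47) ≈ 0.089043; accumulation ratio R = 1/(1−f) ≈ 1.09775.
Loading dose to hit Cmax,ss on first dose: D_load = D_maint·R ≈ 499 × 1.09775 ≈ 547.78 mg.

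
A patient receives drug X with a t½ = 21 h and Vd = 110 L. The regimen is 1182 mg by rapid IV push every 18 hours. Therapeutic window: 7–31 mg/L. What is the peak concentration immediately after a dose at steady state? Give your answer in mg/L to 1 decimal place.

24.0 mg/L

k = ln2/t½ = ln2/21 ≈ 0.033007 h⁻¹; fraction remaining f = e^(−kτ) = e^(−0.033007×18) ≈ 0.5520.
Accumulation ratio R = 1/(1 − f) ≈ 1/0.4480 ≈ 2.2321.
Single-dose peak C₀ = D/Vd = 1182/110 ≈ 10.745 mg/L.
Steady-state peak Cmax,ss = C₀·R ≈ 10.745 × 2.2321 ≈ 23.984 mg/L.
Peak 24.0 mg/L vs MTC 31 mg/L: below toxic threshold.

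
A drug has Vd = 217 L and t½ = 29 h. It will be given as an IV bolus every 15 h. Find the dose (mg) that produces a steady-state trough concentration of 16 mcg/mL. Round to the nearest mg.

1497 mg

τ/t½ = 15/29 ≈ 0.51724, so f = (1/2)^(15/29) ≈ 0.698707.
Cmin,ss = (D/Vd)·f/(1−f), so D = Cmin,ss·Vd·(1−f)/f.
D = 16 × 217 × (1−f)/f ≈ 16 × 217 × 0.43122 ≈ 1497.20 mg.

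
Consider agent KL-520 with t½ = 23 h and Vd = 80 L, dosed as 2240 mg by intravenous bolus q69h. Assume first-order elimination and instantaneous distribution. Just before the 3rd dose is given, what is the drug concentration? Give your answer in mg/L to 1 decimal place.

3.9 mg/L

f = (1/2)^(τ/t½) = (1/2)^(69/23) ≈ 0.1250.
C₀ = D/Vd = 2240/80 ≈ 28.000 mg/L.
Before the 3rd dose, 2 doses have been given. Superposition: Cmin = C₀·(f + f²).
≈ 28.000 × (0.1250 + 0.0156) ≈ 28.000 × 0.1406 ≈ 3.937 mg/L.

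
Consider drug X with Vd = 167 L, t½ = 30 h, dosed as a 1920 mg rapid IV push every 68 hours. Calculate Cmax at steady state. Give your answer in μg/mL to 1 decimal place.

k = ln2/t½ = ln2/30 ≈ 0.023105 h⁻¹; fraction remaining f = e^(−kτ) = e^(−0.023105×68) ≈ 0.2078.
Accumulation ratio R = 1/(1 − f) ≈ 1/0.7922 ≈ 1.2623.
Each bolus raises the concentration by D/Vd = 1920/167 ≈ 11.497 μg/mL.
Steady-state peak Cmax,ss = C₀·R ≈ 11.497 × 1.2623 ≈ 14.513 μg/mL.

14.5 μg/mL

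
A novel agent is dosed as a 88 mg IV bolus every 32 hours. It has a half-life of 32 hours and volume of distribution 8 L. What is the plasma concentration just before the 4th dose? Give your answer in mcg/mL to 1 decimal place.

9.6 mcg/mL

f = (1/2)^(τ/t½) = (1/2)^(32/32) ≈ 0.5000.
C₀ = D/Vd = 88/8 ≈ 11.000 mcg/mL.
Before the 4th dose, 3 doses have been given. Superposition: Cmin = C₀·(f + f² + … + f^3).
≈ 11.000 × (0.5000 + 0.2500 + 0.1250) ≈ 11.000 × 0.8750 ≈ 9.625 mcg/mL.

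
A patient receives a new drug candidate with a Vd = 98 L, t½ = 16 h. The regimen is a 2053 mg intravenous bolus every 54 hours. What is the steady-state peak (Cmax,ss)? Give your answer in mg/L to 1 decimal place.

23.2 mg/L

Over one 54-h interval, 54/16 ≈ 3.375 half-lives elapse, leaving f ≈ 0.0964 of each dose.
At steady state, accumulation factor R = 1/(1 − e^(−kτ)) ≈ 1.1067.
Single-dose peak C₀ = D/Vd = 2053/98 ≈ 20.949 mg/L.
Steady-state peak Cmax,ss = C₀·R ≈ 20.949 × 1.1067 ≈ 23.184 mg/L.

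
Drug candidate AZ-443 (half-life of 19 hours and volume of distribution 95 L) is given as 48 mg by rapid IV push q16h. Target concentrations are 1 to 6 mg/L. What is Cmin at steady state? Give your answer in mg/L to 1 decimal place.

0.6 mg/L

k = ln2/t½ = ln2/19 ≈ 0.036481 h⁻¹; fraction remaining f = e^(−kτ) = e^(−0.036481×16) ≈ 0.5578.
Accumulation ratio R = 1/(1 − f) ≈ 1/0.4422 ≈ 2.2614.
Each bolus raises the concentration by D/Vd = 48/95 ≈ 0.505 mg/L.
Cmax,ss = C₀/(1 − f) ≈ 0.505/0.4422 ≈ 1.142 mg/L.
Steady-state trough Cmin,ss = Cmax,ss·f ≈ 1.142 × 0.5578 ≈ 0.637 mg/L.
Trough 0.6 mg/L vs MEC 1 mg/L: subtherapeutic.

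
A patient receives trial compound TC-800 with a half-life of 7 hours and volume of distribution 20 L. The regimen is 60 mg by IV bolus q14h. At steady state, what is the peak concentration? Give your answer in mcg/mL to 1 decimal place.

The dosing interval is 2 half-lives, so f = 2^(−2) = 0.25.
At steady state, R = 1/(1 − 0.25) = 4/3.
Single-dose peak C₀ = D/Vd = 60/20 = 3 mcg/mL.
Steady-state peak Cmax,ss = C₀·R = 3 × 4/3 ≈ 4.000 mcg/mL.

4.0 mcg/mL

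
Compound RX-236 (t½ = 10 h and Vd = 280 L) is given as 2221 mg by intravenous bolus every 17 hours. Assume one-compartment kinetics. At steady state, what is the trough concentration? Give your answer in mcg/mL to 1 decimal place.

k = ln2/t½ = ln2/10 ≈ 0.069315 h⁻¹; fraction remaining f = e^(−kτ) = e^(−0.069315×17) ≈ 0.3078.
Accumulation ratio R = 1/(1 − f) ≈ 1/0.6922 ≈ 1.4447.
Single-dose peak C₀ = D/Vd = 2221/280 ≈ 7.932 mcg/mL.
Steady-state peak Cmax,ss = C₀·R ≈ 7.932 × 1.4447 ≈ 11.459 mcg/mL.
One interval later, Cmin,ss = Cmax,ss·e^(−kτ) ≈ 11.459 × 0.3078 ≈ 3.527 mcg/mL.

3.5 mcg/mL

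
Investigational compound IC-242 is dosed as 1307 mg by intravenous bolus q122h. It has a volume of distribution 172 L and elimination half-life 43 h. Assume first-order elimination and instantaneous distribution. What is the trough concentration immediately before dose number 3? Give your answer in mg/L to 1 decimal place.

1.2 mg/L

f = (1/2)^(τ/t½) = (1/2)^(122/43) ≈ 0.1399.
C₀ = D/Vd = 1307/172 ≈ 7.599 mg/L.
Before the 3rd dose, 2 doses have been given. Superposition: Cmin = C₀·(f + f²).
≈ 7.599 × (0.1399 + 0.0196) ≈ 7.599 × 0.1595 ≈ 1.212 mg/L.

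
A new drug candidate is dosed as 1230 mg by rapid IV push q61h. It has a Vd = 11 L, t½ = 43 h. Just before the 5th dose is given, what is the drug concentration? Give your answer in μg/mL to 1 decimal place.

f = (1/2)^(τ/t½) = (1/2)^(61/43) ≈ 0.3741.
C₀ = D/Vd = 1230/11 ≈ 111.818 μg/mL.
Before the 5th dose, 4 doses have been given. Superposition: Cmin = C₀·(f + f² + … + f^4).
≈ 111.818 × (0.3741 + 0.1400 + 0.0524 + 0.0196) ≈ 111.818 × 0.5861 ≈ 65.537 μg/mL.

65.5 μg/mL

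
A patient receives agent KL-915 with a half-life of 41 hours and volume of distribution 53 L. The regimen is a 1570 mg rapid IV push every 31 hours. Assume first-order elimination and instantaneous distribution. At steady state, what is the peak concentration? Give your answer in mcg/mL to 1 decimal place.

72.6 mcg/mL

k = ln2/t½ = ln2/41 ≈ 0.016906 h⁻¹; fraction remaining f = e^(−kτ) = e^(−0.016906×31) ≈ 0.5921.
Accumulation ratio R = 1/(1 − f) ≈ 1/0.4079 ≈ 2.4516.
Each bolus raises the concentration by D/Vd = 1570/53 ≈ 29.623 mcg/mL.
Cmax,ss = C₀/(1 − f) ≈ 29.623/0.4079 ≈ 72.623 mcg/mL.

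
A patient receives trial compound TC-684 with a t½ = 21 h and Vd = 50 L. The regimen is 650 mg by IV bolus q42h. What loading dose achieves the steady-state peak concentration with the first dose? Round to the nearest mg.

f = (1/2)^(42/21) ≈ 0.250000; accumulation ratio R = 1/(1−f) ≈ 1.33333.
Loading dose to hit Cmax,ss on first dose: D_load = D_maint·R ≈ 650 × 1.33333 ≈ 866.66 mg.

867 mg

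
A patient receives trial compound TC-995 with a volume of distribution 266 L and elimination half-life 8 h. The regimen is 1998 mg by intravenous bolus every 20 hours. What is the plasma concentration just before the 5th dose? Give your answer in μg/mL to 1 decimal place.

1.6 μg/mL

f = (1/2)^(τ/t½) = (1/2)^(20/8) ≈ 0.1768.
C₀ = D/Vd = 1998/266 ≈ 7.511 μg/mL.
Before the 5th dose, 4 doses have been given. Superposition: Cmin = C₀·(f + f² + … + f^4).
≈ 7.511 × (0.1768 + 0.0313 + 0.0055 + 0.0010) ≈ 7.511 × 0.2146 ≈ 1.612 μg/mL.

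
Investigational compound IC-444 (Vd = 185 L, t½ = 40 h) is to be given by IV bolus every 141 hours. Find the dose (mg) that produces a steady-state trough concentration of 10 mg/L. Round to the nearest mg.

19446 mg

τ/t½ = 141/40 ≈ 3.525, so f = (1/2)^(141/40) ≈ 0.086870.
Cmin,ss = (D/Vd)·f/(1−f), so D = Cmin,ss·Vd·(1−f)/f.
D = 10 × 185 × (1−f)/f ≈ 10 × 185 × 10.51145 ≈ 19446.18 mg.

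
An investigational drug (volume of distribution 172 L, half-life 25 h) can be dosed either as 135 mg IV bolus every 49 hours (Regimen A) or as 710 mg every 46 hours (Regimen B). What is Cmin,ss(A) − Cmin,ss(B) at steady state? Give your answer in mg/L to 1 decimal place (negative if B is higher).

Regimen A: f = (1/2)^(49/25) ≈ 0.2570; Cmin,ss = (135/172)·f/(1−f) ≈ 0.271 mg/L.
Regimen B: f = (1/2)^(46/25) ≈ 0.2793; Cmin,ss = (710/172)·f/(1−f) ≈ 1.600 mg/L.
Difference ≈ 0.271 − 1.600 ≈ -1.329 mg/L.

-1.3 mg/L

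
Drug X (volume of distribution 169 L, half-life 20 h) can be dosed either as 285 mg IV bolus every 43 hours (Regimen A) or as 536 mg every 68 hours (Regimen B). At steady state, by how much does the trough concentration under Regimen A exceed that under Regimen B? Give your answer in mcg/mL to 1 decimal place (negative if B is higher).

0.2 mcg/mL

Regimen A: f = (1/2)^(43/20) ≈ 0.2253; Cmin,ss = (285/169)·f/(1−f) ≈ 0.490 mcg/mL.
Regimen B: f = (1/2)^(68/20) ≈ 0.0947; Cmin,ss = (536/169)·f/(1−f) ≈ 0.332 mcg/mL.
Difference ≈ 0.490 − 0.332 ≈ 0.158 mcg/mL.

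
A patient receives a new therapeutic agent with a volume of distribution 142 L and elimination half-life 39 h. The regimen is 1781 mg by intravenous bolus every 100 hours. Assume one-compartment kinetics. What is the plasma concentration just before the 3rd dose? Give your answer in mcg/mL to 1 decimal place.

2.5 mcg/mL

f = (1/2)^(τ/t½) = (1/2)^(100/39) ≈ 0.1691.
C₀ = D/Vd = 1781/142 ≈ 12.542 mcg/mL.
Before the 3rd dose, 2 doses have been given. Superposition: Cmin = C₀·(f + f²).
≈ 12.542 × (0.1691 + 0.0286) ≈ 12.542 × 0.1977 ≈ 2.480 mcg/mL.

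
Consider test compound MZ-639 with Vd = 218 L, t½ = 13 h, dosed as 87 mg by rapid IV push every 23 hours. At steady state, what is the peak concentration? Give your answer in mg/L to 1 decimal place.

k = ln2/t½ = ln2/13 ≈ 0.053319 h⁻¹; fraction remaining f = e^(−kτ) = e^(−0.053319×23) ≈ 0.2934.
At steady state, accumulation factor R = 1/(1 − e^(−kτ)) ≈ 1.4152.
Single-dose peak C₀ = D/Vd = 87/218 ≈ 0.399 mg/L.
Steady-state peak Cmax,ss = C₀·R ≈ 0.399 × 1.4152 ≈ 0.565 mg/L.

0.6 mg/L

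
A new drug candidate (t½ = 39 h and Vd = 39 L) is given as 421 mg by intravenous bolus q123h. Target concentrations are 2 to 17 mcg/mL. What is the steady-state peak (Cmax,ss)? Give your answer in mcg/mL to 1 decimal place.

12.2 mcg/mL

Over one 123-h interval, 123/39 ≈ 3.1538 half-lives elapse, leaving f ≈ 0.1124 of each dose.
At steady state, accumulation factor R = 1/(1 − e^(−kτ)) ≈ 1.1266.
Each bolus raises the concentration by D/Vd = 421/39 ≈ 10.795 mcg/mL.
Steady-state peak Cmax,ss = C₀·R ≈ 10.795 × 1.1266 ≈ 12.162 mcg/mL.
Peak 12.2 mcg/mL vs MTC 17 mcg/mL: below toxic threshold.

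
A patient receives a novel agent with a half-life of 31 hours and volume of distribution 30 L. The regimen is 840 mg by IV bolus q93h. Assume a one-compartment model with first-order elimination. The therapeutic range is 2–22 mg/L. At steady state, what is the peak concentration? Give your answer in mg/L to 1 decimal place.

32.0 mg/L

The dosing interval is 3 half-lives, so f = 2^(−3) = 0.125.
At steady state, R = 1/(1 − 0.125) = 8/7.
Single-dose peak C₀ = D/Vd = 840/30 = 28 mg/L.
Steady-state peak Cmax,ss = C₀·R = 28 × 8/7 ≈ 32.000 mg/L.
Peak 32.0 mg/L vs MTC 22 mg/L: exceeds toxic threshold.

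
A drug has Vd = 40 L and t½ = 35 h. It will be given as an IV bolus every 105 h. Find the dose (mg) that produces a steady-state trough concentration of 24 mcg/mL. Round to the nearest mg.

6720 mg

τ/t½ = 105/35 ≈ 3, so f = (1/2)^(105/35) ≈ 0.125000.
Cmin,ss = (D/Vd)·f/(1−f), so D = Cmin,ss·Vd·(1−f)/f.
D = 24 × 40 × (1−f)/f ≈ 24 × 40 × 7.00000 ≈ 6720.00 mg.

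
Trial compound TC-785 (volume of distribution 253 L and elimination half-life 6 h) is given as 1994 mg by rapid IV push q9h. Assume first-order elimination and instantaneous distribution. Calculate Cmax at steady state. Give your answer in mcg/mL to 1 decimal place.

Over one 9-h interval, 9/6 ≈ 1.5 half-lives elapse, leaving f ≈ 0.3536 of each dose.
Accumulation ratio R = 1/(1 − f) ≈ 1/0.6464 ≈ 1.5470.
Each bolus raises the concentration by D/Vd = 1994/253 ≈ 7.881 mcg/mL.
Steady-state peak Cmax,ss = C₀·R ≈ 7.881 × 1.5470 ≈ 12.192 mcg/mL.

12.2 mcg/mL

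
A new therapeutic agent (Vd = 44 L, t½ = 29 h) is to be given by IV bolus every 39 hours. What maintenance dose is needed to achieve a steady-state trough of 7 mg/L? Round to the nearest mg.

474 mg

τ/t½ = 39/29 ≈ 1.3448, so f = (1/2)^(39/29) ≈ 0.393701.
Cmin,ss = (D/Vd)·f/(1−f), so D = Cmin,ss·Vd·(1−f)/f.
D = 7 × 44 × (1−f)/f ≈ 7 × 44 × 1.54000 ≈ 474.32 mg.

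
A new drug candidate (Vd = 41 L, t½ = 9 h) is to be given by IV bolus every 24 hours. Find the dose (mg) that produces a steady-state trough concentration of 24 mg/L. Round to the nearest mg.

5264 mg

τ/t½ = 24/9 ≈ 2.6667, so f = (1/2)^(24/9) ≈ 0.157490.
Cmin,ss = (D/Vd)·f/(1−f), so D = Cmin,ss·Vd·(1−f)/f.
D = 24 × 41 × (1−f)/f ≈ 24 × 41 × 5.34961 ≈ 5264.02 mg.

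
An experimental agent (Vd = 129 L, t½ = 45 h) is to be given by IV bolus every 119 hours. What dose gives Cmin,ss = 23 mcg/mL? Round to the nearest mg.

15584 mg

τ/t½ = 119/45 ≈ 2.6444, so f = (1/2)^(119/45) ≈ 0.159935.
Cmin,ss = (D/Vd)·f/(1−f), so D = Cmin,ss·Vd·(1−f)/f.
D = 23 × 129 × (1−f)/f ≈ 23 × 129 × 5.25254 ≈ 15584.29 mg.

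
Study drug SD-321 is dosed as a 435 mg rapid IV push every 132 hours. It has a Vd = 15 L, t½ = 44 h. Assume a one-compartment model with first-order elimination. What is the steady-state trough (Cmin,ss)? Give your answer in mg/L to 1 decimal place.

4.1 mg/L

The dosing interval is 3 half-lives, so f = 2^(−3) = 0.125.
At steady state, R = 1/(1 − 0.125) = 8/7.
Single-dose peak C₀ = D/Vd = 435/15 = 29 mg/L.
Steady-state peak Cmax,ss = C₀·R = 29 × 8/7 ≈ 33.143 mg/L.
Steady-state trough Cmin,ss = Cmax,ss·f ≈ 33.143 × 0.125 ≈ 4.143 mg/L.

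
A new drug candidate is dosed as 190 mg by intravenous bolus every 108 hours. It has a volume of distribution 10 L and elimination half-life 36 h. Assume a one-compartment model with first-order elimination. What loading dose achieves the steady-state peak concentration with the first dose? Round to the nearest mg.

217 mg

f = (1/2)^(108/36) ≈ 0.125000; accumulation ratio R = 1/(1−f) ≈ 1.14286.
Loading dose to hit Cmax,ss on first dose: D_load = D_maint·R ≈ 190 × 1.14286 ≈ 217.14 mg.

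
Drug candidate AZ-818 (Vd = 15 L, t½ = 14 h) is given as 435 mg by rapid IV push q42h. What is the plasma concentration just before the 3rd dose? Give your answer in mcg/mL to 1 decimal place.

4.1 mcg/mL

f = (1/2)^(τ/t½) = (1/2)^(42/14) ≈ 0.1250.
C₀ = D/Vd = 435/15 ≈ 29.000 mcg/mL.
Before the 3rd dose, 2 doses have been given. Superposition: Cmin = C₀·(f + f²).
≈ 29.000 × (0.1250 + 0.0156) ≈ 29.000 × 0.1406 ≈ 4.077 mcg/mL.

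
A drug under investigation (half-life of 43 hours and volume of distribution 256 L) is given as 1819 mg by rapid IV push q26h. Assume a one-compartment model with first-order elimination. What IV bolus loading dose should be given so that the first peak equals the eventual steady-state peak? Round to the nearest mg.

5313 mg

f = (1/2)^(26/43) ≈ 0.657630; accumulation ratio R = 1/(1−f) ≈ 2.92082.
Loading dose to hit Cmax,ss on first dose: D_load = D_maint·R ≈ 1819 × 2.92082 ≈ 5312.97 mg.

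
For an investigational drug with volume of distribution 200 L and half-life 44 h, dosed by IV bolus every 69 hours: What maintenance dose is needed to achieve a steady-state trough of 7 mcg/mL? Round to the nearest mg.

2751 mg

τ/t½ = 69/44 ≈ 1.5682, so f = (1/2)^(69/44) ≈ 0.337233.
Cmin,ss = (D/Vd)·f/(1−f), so D = Cmin,ss·Vd·(1−f)/f.
D = 7 × 200 × (1−f)/f ≈ 7 × 200 × 1.96531 ≈ 2751.43 mg.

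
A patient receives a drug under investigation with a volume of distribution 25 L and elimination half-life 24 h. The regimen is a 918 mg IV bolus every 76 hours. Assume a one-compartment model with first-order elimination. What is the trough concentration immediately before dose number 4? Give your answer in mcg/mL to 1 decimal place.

4.6 mcg/mL

f = (1/2)^(τ/t½) = (1/2)^(76/24) ≈ 0.1114.
C₀ = D/Vd = 918/25 ≈ 36.720 mcg/mL.
Before the 4th dose, 3 doses have been given. Superposition: Cmin = C₀·(f + f² + … + f^3).
≈ 36.720 × (0.1114 + 0.0124 + 0.0014) ≈ 36.720 × 0.1252 ≈ 4.597 mcg/mL.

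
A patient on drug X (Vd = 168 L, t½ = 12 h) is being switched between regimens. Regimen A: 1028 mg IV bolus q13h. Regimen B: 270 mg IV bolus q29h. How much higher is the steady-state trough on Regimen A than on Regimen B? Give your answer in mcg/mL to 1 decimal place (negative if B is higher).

Regimen A: f = (1/2)^(13/12) ≈ 0.4719; Cmin,ss = (1028/168)·f/(1−f) ≈ 5.468 mcg/mL.
Regimen B: f = (1/2)^(29/12) ≈ 0.1873; Cmin,ss = (270/168)·f/(1−f) ≈ 0.370 mcg/mL.
Difference ≈ 5.468 − 0.370 ≈ 5.098 mcg/mL.

5.1 mcg/mL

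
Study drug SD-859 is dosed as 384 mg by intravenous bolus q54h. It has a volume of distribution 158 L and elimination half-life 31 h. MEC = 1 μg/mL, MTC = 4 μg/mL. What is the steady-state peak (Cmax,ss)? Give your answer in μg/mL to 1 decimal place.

3.5 μg/mL

Over one 54-h interval, 54/31 ≈ 1.7419 half-lives elapse, leaving f ≈ 0.2990 of each dose.
At steady state, accumulation factor R = 1/(1 − e^(−kτ)) ≈ 1.4265.
Single-dose peak C₀ = D/Vd = 384/158 ≈ 2.430 μg/mL.
Cmax,ss = C₀/(1 − f) ≈ 2.430/0.7010 ≈ 3.466 μg/mL.
Peak 3.5 μg/mL vs MTC 4 μg/mL: below toxic threshold.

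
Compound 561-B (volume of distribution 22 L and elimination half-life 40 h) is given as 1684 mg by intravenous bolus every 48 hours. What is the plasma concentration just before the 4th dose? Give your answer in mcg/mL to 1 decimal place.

f = (1/2)^(τ/t½) = (1/2)^(48/40) ≈ 0.4353.
C₀ = D/Vd = 1684/22 ≈ 76.545 mcg/mL.
Before the 4th dose, 3 doses have been given. Superposition: Cmin = C₀·(f + f² + … + f^3).
≈ 76.545 × (0.4353 + 0.1895 + 0.0825) ≈ 76.545 × 0.7073 ≈ 54.140 mcg/mL.

54.1 mcg/mL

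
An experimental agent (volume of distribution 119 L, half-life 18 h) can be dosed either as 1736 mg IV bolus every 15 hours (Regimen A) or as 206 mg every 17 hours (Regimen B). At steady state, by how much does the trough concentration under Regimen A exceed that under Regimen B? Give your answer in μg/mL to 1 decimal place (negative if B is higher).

16.8 μg/mL

Regimen A: f = (1/2)^(15/18) ≈ 0.5612; Cmin,ss = (1736/119)·f/(1−f) ≈ 18.658 μg/mL.
Regimen B: f = (1/2)^(17/18) ≈ 0.5196; Cmin,ss = (206/119)·f/(1−f) ≈ 1.872 μg/mL.
Difference ≈ 18.658 − 1.872 ≈ 16.786 μg/mL.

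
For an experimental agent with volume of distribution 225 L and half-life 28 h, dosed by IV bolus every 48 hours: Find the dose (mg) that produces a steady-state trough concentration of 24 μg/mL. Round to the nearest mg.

12319 mg

τ/t½ = 48/28 ≈ 1.7143, so f = (1/2)^(48/28) ≈ 0.304753.
Cmin,ss = (D/Vd)·f/(1−f), so D = Cmin,ss·Vd·(1−f)/f.
D = 24 × 225 × (1−f)/f ≈ 24 × 225 × 2.28135 ≈ 12319.29 mg.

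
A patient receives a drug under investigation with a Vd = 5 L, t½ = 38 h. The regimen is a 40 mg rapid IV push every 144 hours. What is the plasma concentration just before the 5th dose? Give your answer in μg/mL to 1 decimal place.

0.6 μg/mL

f = (1/2)^(τ/t½) = (1/2)^(144/38) ≈ 0.0723.
C₀ = D/Vd = 40/5 ≈ 8.000 μg/mL.
Before the 5th dose, 4 doses have been given. Superposition: Cmin = C₀·(f + f² + … + f^4).
≈ 8.000 × (0.0723 + 0.0052 + 0.0004 + 0.0000) ≈ 8.000 × 0.0779 ≈ 0.623 μg/mL.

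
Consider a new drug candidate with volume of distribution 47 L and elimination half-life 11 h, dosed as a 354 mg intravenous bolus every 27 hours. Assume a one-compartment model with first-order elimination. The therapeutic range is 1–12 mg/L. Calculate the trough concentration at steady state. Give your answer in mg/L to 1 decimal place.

1.7 mg/L

τ/t½ = 27/11 ≈ 2.4545, so fraction remaining f = (1/2)^(27/11) ≈ 0.1824.
Single-dose peak C₀ = D/Vd = 354/47 ≈ 7.532 mg/L.
Steady-state trough Cmin,ss = C₀·f/(1−f) ≈ 7.532 × 0.1824/0.8176 ≈ 1.680 mg/L.
Trough 1.7 mg/L vs MEC 1 mg/L: adequate.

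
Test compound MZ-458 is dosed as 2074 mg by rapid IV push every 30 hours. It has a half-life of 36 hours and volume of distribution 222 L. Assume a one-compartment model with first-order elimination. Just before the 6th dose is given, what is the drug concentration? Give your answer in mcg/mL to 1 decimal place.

f = (1/2)^(τ/t½) = (1/2)^(30/36) ≈ 0.5612.
C₀ = D/Vd = 2074/222 ≈ 9.342 mcg/mL.
Before the 6th dose, 5 doses have been given. Superposition: Cmin = C₀·(f + f² + … + f^5).
≈ 9.342 × (0.5612 + 0.3149 + 0.1767 + 0.0992 + 0.0557) ≈ 9.342 × 1.2077 ≈ 11.282 mcg/mL.

11.3 mcg/mL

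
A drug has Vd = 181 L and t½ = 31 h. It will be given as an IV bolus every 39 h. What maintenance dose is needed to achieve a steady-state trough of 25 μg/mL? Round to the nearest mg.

6298 mg

τ/t½ = 39/31 ≈ 1.2581, so f = (1/2)^(39/31) ≈ 0.418105.
Cmin,ss = (D/Vd)·f/(1−f), so D = Cmin,ss·Vd·(1−f)/f.
D = 25 × 181 × (1−f)/f ≈ 25 × 181 × 1.39174 ≈ 6297.62 mg.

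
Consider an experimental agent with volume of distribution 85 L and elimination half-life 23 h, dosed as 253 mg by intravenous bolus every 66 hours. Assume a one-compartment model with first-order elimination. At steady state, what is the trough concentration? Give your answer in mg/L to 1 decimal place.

Over one 66-h interval, 66/23 ≈ 2.8696 half-lives elapse, leaving f ≈ 0.1368 of each dose.
Each bolus raises the concentration by D/Vd = 253/85 ≈ 2.976 mg/L.
Steady-state trough Cmin,ss = C₀·f/(1−f) ≈ 2.976 × 0.1368/0.8632 ≈ 0.472 mg/L.

0.5 mg/L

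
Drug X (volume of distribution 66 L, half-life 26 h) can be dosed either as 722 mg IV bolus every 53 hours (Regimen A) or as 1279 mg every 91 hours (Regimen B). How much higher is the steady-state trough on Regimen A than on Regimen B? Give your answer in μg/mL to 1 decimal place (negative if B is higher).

1.6 μg/mL

Regimen A: f = (1/2)^(53/26) ≈ 0.2434; Cmin,ss = (722/66)·f/(1−f) ≈ 3.519 μg/mL.
Regimen B: f = (1/2)^(91/26) ≈ 0.0884; Cmin,ss = (1279/66)·f/(1−f) ≈ 1.879 μg/mL.
Difference ≈ 3.519 − 1.879 ≈ 1.640 μg/mL.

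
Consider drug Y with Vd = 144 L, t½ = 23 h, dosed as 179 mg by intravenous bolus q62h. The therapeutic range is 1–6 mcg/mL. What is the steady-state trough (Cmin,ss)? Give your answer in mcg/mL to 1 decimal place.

Over one 62-h interval, 62/23 ≈ 2.6957 half-lives elapse, leaving f ≈ 0.1544 of each dose.
Accumulation ratio R = 1/(1 − f) ≈ 1/0.8456 ≈ 1.1826.
Single-dose peak C₀ = D/Vd = 179/144 ≈ 1.243 mcg/mL.
Steady-state peak Cmax,ss = C₀·R ≈ 1.243 × 1.1826 ≈ 1.470 mcg/mL.
Steady-state trough Cmin,ss = Cmax,ss·f ≈ 1.470 × 0.1544 ≈ 0.227 mcg/mL.
Trough 0.2 mcg/mL vs MEC 1 mcg/mL: subtherapeutic.

0.2 mcg/mL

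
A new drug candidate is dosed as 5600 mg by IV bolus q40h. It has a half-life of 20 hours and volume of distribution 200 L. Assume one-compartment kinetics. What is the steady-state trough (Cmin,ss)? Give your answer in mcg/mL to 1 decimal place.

9.3 mcg/mL

τ = 40 h = 2 half-lives, so f = (1/2)^2 = 0.25.
At steady state, R = 1/(1 − 0.25) = 4/3.
Single-dose peak C₀ = D/Vd = 5600/200 = 28 mcg/mL.
Steady-state peak Cmax,ss = C₀·R = 28 × 4/3 ≈ 37.333 mcg/mL.
Steady-state trough Cmin,ss = Cmax,ss·f ≈ 37.333 × 0.25 ≈ 9.333 mcg/mL.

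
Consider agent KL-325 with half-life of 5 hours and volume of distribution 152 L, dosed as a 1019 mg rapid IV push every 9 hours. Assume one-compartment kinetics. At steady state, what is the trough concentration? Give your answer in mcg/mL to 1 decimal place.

2.7 mcg/mL

Over one 9-h interval, 9/5 ≈ 1.8 half-lives elapse, leaving f ≈ 0.2872 of each dose.
At steady state, accumulation factor R = 1/(1 − e^(−kτ)) ≈ 1.4029.
Single-dose peak C₀ = D/Vd = 1019/152 ≈ 6.704 mcg/mL.
Steady-state peak Cmax,ss = C₀·R ≈ 6.704 × 1.4029 ≈ 9.405 mcg/mL.
Steady-state trough Cmin,ss = Cmax,ss·f ≈ 9.405 × 0.2872 ≈ 2.701 mcg/mL.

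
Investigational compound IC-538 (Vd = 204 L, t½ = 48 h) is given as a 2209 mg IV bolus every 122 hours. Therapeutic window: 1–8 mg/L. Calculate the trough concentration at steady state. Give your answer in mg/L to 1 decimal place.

Over one 122-h interval, 122/48 ≈ 2.5417 half-lives elapse, leaving f ≈ 0.1717 of each dose.
At steady state, accumulation factor R = 1/(1 − e^(−kτ)) ≈ 1.2073.
Single-dose peak C₀ = D/Vd = 2209/204 ≈ 10.828 mg/L.
Steady-state peak Cmax,ss = C₀·R ≈ 10.828 × 1.2073 ≈ 13.073 mg/L.
One interval later, Cmin,ss = Cmax,ss·e^(−kτ) ≈ 13.073 × 0.1717 ≈ 2.245 mg/L.
Trough 2.2 mg/L vs MEC 1 mg/L: adequate.

2.2 mg/L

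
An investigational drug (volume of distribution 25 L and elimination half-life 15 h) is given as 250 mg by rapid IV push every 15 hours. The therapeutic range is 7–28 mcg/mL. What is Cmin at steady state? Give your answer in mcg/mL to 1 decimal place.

10.0 mcg/mL

τ = 15 h = 1 half-life, so f = (1/2)^1 = 0.5.
Accumulation ratio R = 1/(1 − f) = 1/0.5 = 2/1.
Single-dose peak C₀ = D/Vd = 250/25 = 10 mcg/mL.
Steady-state peak Cmax,ss = C₀·R = 10 × 2/1 ≈ 20.000 mcg/mL.
Steady-state trough Cmin,ss = Cmax,ss·f ≈ 20.000 × 0.5 ≈ 10.000 mcg/mL.
Trough 10.0 mcg/mL vs MEC 7 mcg/mL: adequate.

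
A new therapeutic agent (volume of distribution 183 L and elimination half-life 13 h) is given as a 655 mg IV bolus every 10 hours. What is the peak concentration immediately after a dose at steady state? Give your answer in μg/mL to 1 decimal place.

Over one 10-h interval, 10/13 ≈ 0.76923 half-lives elapse, leaving f ≈ 0.5867 of each dose.
At steady state, accumulation factor R = 1/(1 − e^(−kτ)) ≈ 2.4195.
Each bolus raises the concentration by D/Vd = 655/183 ≈ 3.579 μg/mL.
Steady-state peak Cmax,ss = C₀·R ≈ 3.579 × 2.4195 ≈ 8.659 μg/mL.

8.7 μg/mL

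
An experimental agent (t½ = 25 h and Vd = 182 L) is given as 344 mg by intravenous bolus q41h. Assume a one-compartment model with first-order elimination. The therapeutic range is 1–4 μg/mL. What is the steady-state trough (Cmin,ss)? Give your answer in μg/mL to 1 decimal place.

0.9 μg/mL

k = ln2/t½ = ln2/25 ≈ 0.027726 h⁻¹; fraction remaining f = e^(−kτ) = e^(−0.027726×41) ≈ 0.3209.
Accumulation ratio R = 1/(1 − f) ≈ 1/0.6791 ≈ 1.4725.
Each bolus raises the concentration by D/Vd = 344/182 ≈ 1.890 μg/mL.
Steady-state peak Cmax,ss = C₀·R ≈ 1.890 × 1.4725 ≈ 2.783 μg/mL.
One interval later, Cmin,ss = Cmax,ss·e^(−kτ) ≈ 2.783 × 0.3209 ≈ 0.893 μg/mL.
Trough 0.9 μg/mL vs MEC 1 μg/mL: subtherapeutic.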